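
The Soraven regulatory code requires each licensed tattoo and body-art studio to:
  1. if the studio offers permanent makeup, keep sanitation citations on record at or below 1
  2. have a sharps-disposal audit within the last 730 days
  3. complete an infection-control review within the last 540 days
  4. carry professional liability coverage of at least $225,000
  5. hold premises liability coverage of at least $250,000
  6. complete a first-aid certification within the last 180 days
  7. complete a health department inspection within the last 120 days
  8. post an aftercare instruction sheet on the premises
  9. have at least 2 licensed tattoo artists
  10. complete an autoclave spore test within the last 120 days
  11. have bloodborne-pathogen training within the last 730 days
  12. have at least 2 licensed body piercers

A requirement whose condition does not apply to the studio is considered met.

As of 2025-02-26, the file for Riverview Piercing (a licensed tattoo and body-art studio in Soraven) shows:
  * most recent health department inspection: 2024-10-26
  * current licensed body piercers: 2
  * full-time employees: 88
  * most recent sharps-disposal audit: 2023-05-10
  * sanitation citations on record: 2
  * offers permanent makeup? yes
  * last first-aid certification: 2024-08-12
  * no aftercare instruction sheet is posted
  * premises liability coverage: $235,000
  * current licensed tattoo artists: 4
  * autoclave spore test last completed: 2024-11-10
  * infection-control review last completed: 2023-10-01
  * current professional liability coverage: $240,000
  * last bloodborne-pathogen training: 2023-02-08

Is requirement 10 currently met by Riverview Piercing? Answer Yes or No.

10. autoclave spore test 108 days ago vs limit 120 → met

Yes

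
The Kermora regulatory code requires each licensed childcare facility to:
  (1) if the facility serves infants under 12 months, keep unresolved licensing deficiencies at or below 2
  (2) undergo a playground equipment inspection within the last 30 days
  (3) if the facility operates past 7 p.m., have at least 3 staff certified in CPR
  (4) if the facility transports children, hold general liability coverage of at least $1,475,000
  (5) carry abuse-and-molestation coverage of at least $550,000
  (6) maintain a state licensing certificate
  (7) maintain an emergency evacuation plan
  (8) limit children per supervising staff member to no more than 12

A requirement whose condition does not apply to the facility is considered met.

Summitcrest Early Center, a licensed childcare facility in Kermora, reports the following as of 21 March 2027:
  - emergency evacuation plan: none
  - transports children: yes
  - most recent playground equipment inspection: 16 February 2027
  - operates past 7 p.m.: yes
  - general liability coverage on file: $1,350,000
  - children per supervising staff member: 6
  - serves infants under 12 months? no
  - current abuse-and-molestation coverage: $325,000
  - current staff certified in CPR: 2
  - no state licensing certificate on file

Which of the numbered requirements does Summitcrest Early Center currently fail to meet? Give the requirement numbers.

2, 3, 4, 5, 6, 7

1. condition 'serves infants under 12 months' does not hold → requirement n/a → met
2. playground equipment inspection 33 days ago vs limit 30 → not met
3. condition 'operates past 7 p.m.' holds; staff certified in CPR 2 < 3 → not met
4. condition 'transports children' holds; general liability coverage $1,350,000 < $1,475,000 → not met
5. abuse-and-molestation coverage $325,000 < $550,000 → not met
6. state licensing certificate absent → not met
7. emergency evacuation plan absent → not met
8. children per supervising staff member 6 ≤ 12 → met
Not met: 2, 3, 4, 5, 6, 7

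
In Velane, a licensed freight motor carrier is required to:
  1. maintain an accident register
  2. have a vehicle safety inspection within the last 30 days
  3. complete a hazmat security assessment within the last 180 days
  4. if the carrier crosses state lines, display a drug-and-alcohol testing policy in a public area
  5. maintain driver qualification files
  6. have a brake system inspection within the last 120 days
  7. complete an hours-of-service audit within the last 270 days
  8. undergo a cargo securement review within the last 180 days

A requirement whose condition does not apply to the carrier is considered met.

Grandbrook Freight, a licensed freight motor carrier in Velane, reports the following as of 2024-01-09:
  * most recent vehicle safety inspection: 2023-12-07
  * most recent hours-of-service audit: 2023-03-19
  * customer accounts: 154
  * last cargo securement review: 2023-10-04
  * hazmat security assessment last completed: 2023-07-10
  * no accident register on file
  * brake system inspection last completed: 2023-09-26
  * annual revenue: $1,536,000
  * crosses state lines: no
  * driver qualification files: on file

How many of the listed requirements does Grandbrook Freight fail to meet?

1. accident register absent → not met
2. vehicle safety inspection 33 days ago vs limit 30 → not met
3. hazmat security assessment 183 days ago vs limit 180 → not met
4. condition 'crosses state lines' does not hold → requirement n/a → met
5. driver qualification files present → met
6. brake system inspection 105 days ago vs limit 120 → met
7. hours-of-service audit 296 days ago vs limit 270 → not met
8. cargo securement review 97 days ago vs limit 180 → met
Not met: 4 of 8

4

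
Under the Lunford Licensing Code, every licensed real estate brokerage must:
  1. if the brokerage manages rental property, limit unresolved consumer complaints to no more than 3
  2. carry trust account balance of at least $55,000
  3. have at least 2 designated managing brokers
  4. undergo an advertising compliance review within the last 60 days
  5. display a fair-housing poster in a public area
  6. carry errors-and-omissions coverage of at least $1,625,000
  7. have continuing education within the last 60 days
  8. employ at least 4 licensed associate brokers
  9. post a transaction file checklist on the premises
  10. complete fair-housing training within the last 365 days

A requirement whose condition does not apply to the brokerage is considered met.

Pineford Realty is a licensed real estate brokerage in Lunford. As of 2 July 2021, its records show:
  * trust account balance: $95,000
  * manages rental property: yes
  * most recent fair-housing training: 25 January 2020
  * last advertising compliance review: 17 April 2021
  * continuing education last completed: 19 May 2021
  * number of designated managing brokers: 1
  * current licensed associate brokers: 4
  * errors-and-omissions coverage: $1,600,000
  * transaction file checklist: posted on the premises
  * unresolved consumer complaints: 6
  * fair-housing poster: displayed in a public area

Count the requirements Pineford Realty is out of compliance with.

1. condition 'manages rental property' holds; unresolved consumer complaints 6 > 3 → not met
2. trust account balance $95,000 ≥ $55,000 → met
3. designated managing brokers 1 < 2 → not met
4. advertising compliance review 76 days ago vs limit 60 → not met
5. fair-housing poster present → met
6. errors-and-omissions coverage $1,600,000 < $1,625,000 → not met
7. continuing education 44 days ago vs limit 60 → met
8. licensed associate brokers 4 ≥ 4 → met
9. transaction file checklist present → met
10. fair-housing training 524 days ago vs limit 365 → not met
Not met: 5 of 10

5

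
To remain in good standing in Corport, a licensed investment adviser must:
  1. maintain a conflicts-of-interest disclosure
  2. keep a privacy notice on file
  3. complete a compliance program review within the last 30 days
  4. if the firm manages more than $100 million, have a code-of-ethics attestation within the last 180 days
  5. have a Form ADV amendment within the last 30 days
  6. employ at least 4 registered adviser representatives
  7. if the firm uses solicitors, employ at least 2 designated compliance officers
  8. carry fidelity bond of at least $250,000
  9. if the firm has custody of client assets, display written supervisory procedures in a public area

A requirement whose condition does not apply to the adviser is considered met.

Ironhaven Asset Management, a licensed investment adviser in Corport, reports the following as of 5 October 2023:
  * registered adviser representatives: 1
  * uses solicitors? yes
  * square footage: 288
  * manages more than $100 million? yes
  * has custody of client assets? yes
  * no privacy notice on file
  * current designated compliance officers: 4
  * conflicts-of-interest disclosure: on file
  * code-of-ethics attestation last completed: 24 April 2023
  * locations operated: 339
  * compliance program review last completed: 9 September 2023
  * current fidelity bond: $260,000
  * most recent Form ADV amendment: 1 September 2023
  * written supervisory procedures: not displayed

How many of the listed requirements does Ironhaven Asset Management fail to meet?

4

1. conflicts-of-interest disclosure present → met
2. privacy notice absent → not met
3. compliance program review 26 days ago vs limit 30 → met
4. condition 'manages more than $100 million' holds; code-of-ethics attestation 164 days ago vs limit 180 → met
5. Form ADV amendment 34 days ago vs limit 30 → not met
6. registered adviser representatives 1 < 4 → not met
7. condition 'uses solicitors' holds; designated compliance officers 4 ≥ 2 → met
8. fidelity bond $260,000 ≥ $250,000 → met
9. condition 'has custody of client assets' holds; written supervisory procedures absent → not met
Not met: 4 of 9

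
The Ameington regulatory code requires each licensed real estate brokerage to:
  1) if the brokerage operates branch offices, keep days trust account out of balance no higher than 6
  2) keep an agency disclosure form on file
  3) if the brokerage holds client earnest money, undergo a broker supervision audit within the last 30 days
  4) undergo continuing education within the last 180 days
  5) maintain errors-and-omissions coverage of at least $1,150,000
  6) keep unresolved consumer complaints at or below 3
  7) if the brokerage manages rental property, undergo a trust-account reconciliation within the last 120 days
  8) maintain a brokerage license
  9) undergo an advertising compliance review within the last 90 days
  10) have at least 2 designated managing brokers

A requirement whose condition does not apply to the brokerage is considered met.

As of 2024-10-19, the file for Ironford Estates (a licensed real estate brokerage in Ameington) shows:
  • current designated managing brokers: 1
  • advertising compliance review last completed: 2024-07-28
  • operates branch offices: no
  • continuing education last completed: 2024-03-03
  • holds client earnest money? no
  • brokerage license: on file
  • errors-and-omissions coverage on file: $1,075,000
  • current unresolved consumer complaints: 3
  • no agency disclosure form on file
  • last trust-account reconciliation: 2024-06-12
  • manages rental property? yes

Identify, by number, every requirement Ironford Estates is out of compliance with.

2, 4, 5, 7, 10

1. condition 'operates branch offices' does not hold → requirement n/a → met
2. agency disclosure form absent → not met
3. condition 'holds client earnest money' does not hold → requirement n/a → met
4. continuing education 230 days ago vs limit 180 → not met
5. errors-and-omissions coverage $1,075,000 < $1,150,000 → not met
6. unresolved consumer complaints 3 ≤ 3 → met
7. condition 'manages rental property' holds; trust-account reconciliation 129 days ago vs limit 120 → not met
8. brokerage license present → met
9. advertising compliance review 83 days ago vs limit 90 → met
10. designated managing brokers 1 < 2 → not met
Not met: 2, 4, 5, 7, 10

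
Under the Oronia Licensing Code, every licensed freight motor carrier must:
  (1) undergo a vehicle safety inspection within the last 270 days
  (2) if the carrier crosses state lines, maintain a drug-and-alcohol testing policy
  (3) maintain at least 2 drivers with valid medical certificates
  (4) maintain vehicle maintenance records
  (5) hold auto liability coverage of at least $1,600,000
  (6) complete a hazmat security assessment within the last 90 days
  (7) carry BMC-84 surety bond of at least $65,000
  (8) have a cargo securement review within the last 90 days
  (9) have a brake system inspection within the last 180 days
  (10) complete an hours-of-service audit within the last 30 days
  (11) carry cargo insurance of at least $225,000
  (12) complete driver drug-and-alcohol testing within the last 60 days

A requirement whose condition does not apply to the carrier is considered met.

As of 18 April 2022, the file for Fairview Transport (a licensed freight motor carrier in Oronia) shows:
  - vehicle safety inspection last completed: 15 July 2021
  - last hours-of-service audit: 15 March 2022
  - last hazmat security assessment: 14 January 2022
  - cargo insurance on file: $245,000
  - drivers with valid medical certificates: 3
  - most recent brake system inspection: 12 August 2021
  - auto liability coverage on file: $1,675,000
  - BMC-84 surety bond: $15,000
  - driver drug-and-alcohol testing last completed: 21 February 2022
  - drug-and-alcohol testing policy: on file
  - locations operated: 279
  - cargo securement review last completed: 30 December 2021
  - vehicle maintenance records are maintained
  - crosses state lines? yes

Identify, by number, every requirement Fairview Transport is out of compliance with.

1. vehicle safety inspection 277 days ago vs limit 270 → not met
2. condition 'crosses state lines' holds; drug-and-alcohol testing policy present → met
3. drivers with valid medical certificates 3 ≥ 2 → met
4. vehicle maintenance records present → met
5. auto liability coverage $1,675,000 ≥ $1,600,000 → met
6. hazmat security assessment 94 days ago vs limit 90 → not met
7. BMC-84 surety bond $15,000 < $65,000 → not met
8. cargo securement review 109 days ago vs limit 90 → not met
9. brake system inspection 249 days ago vs limit 180 → not met
10. hours-of-service audit 34 days ago vs limit 30 → not met
11. cargo insurance $245,000 ≥ $225,000 → met
12. driver drug-and-alcohol testing 56 days ago vs limit 60 → met
Not met: 1, 6, 7, 8, 9, 10

1, 6, 7, 8, 9, 10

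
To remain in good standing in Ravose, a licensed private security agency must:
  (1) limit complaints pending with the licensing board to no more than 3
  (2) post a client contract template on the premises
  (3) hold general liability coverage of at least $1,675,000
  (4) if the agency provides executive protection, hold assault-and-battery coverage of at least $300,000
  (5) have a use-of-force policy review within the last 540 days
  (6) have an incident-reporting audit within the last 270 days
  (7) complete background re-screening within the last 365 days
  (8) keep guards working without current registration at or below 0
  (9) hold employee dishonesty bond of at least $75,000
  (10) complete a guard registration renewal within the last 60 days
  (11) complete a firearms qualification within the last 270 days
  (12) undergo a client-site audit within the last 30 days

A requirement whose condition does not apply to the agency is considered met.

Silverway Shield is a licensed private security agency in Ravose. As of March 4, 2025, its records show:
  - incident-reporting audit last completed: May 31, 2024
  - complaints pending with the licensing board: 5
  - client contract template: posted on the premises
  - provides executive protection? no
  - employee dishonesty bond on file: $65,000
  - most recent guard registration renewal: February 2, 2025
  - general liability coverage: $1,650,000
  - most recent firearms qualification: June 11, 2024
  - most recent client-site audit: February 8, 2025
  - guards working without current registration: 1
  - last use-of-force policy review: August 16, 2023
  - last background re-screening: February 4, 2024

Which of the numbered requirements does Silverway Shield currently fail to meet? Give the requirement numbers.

1, 3, 5, 6, 7, 8, 9

1. complaints pending with the licensing board 5 > 3 → not met
2. client contract template present → met
3. general liability coverage $1,650,000 < $1,675,000 → not met
4. condition 'provides executive protection' does not hold → requirement n/a → met
5. use-of-force policy review 566 days ago vs limit 540 → not met
6. incident-reporting audit 277 days ago vs limit 270 → not met
7. background re-screening 394 days ago vs limit 365 → not met
8. guards working without current registration 1 > 0 → not met
9. employee dishonesty bond $65,000 < $75,000 → not met
10. guard registration renewal 30 days ago vs limit 60 → met
11. firearms qualification 266 days ago vs limit 270 → met
12. client-site audit 24 days ago vs limit 30 → met
Not met: 1, 3, 5, 6, 7, 8, 9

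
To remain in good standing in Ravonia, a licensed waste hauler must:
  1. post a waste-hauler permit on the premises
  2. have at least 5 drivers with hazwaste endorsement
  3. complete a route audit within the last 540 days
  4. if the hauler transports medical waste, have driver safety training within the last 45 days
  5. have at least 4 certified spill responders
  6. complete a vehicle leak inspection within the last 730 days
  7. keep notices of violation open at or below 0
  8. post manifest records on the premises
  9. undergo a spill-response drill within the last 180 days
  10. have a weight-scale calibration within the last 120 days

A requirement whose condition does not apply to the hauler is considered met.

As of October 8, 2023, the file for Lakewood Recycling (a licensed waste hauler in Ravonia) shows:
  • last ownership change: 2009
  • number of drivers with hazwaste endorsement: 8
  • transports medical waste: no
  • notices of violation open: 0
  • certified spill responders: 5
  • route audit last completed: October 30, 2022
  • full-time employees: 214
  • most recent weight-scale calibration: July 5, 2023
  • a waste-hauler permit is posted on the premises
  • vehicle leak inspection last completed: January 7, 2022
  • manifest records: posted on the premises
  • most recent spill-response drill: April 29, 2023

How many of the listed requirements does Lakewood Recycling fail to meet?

0

1. waste-hauler permit present → met
2. drivers with hazwaste endorsement 8 ≥ 5 → met
3. route audit 343 days ago vs limit 540 → met
4. condition 'transports medical waste' does not hold → requirement n/a → met
5. certified spill responders 5 ≥ 4 → met
6. vehicle leak inspection 639 days ago vs limit 730 → met
7. notices of violation open 0 ≤ 0 → met
8. manifest records present → met
9. spill-response drill 162 days ago vs limit 180 → met
10. weight-scale calibration 95 days ago vs limit 120 → met
Not met: 0 of 10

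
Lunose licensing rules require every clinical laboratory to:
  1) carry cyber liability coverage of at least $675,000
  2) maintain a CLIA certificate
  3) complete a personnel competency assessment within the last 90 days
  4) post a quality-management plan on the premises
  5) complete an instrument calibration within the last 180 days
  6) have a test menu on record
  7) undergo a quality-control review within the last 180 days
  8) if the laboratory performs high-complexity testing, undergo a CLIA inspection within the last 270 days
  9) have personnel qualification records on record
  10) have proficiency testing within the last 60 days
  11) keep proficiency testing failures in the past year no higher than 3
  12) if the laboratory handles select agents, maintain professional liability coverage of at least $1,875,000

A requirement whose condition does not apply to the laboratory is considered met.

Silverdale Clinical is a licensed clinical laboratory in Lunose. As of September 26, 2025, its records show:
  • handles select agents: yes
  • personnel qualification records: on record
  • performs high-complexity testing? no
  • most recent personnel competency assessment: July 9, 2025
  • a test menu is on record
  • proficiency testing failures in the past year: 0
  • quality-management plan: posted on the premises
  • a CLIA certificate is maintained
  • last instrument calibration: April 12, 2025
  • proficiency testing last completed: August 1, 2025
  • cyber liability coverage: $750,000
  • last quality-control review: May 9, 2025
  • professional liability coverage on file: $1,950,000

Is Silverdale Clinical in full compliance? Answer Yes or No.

1. cyber liability coverage $750,000 ≥ $675,000 → met
2. CLIA certificate present → met
3. personnel competency assessment 79 days ago vs limit 90 → met
4. quality-management plan present → met
5. instrument calibration 167 days ago vs limit 180 → met
6. test menu present → met
7. quality-control review 140 days ago vs limit 180 → met
8. condition 'performs high-complexity testing' does not hold → requirement n/a → met
9. personnel qualification records present → met
10. proficiency testing 56 days ago vs limit 60 → met
11. proficiency testing failures in the past year 0 ≤ 3 → met
12. condition 'handles select agents' holds; professional liability coverage $1,950,000 ≥ $1,875,000 → met
All met.

Yes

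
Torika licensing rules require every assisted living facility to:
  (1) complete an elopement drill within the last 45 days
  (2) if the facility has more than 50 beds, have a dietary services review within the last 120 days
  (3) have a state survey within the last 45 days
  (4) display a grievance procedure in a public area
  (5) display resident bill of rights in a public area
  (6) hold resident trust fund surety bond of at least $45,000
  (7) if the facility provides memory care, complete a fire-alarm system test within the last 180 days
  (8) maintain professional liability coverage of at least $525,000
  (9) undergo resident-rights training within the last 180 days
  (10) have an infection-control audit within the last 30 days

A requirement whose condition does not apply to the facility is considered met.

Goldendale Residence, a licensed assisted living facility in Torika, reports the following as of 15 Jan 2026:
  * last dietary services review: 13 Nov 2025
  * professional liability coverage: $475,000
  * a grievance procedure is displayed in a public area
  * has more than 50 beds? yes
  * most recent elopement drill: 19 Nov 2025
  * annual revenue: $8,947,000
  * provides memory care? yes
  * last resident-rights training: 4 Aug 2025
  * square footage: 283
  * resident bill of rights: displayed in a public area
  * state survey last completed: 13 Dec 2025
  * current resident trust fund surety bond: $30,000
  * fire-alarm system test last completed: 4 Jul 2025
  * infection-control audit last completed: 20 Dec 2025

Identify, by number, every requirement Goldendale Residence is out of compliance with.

1, 6, 7, 8

1. elopement drill 57 days ago vs limit 45 → not met
2. condition 'has more than 50 beds' holds; dietary services review 63 days ago vs limit 120 → met
3. state survey 33 days ago vs limit 45 → met
4. grievance procedure present → met
5. resident bill of rights present → met
6. resident trust fund surety bond $30,000 < $45,000 → not met
7. condition 'provides memory care' holds; fire-alarm system test 195 days ago vs limit 180 → not met
8. professional liability coverage $475,000 < $525,000 → not met
9. resident-rights training 164 days ago vs limit 180 → met
10. infection-control audit 26 days ago vs limit 30 → met
Not met: 1, 6, 7, 8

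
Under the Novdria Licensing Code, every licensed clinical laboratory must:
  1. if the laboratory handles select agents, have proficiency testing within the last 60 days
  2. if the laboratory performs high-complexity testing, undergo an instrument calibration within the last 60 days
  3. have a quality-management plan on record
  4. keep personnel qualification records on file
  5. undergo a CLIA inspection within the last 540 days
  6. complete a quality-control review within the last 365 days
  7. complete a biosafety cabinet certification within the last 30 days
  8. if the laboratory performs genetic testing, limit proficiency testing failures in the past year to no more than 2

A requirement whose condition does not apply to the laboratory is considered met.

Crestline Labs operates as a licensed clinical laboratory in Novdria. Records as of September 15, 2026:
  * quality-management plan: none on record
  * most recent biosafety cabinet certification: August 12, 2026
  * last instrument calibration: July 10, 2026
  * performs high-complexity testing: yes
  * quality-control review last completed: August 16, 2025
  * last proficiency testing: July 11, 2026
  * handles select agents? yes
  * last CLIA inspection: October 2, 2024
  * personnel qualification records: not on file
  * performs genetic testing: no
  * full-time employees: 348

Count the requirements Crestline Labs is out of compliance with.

1. condition 'handles select agents' holds; proficiency testing 66 days ago vs limit 60 → not met
2. condition 'performs high-complexity testing' holds; instrument calibration 67 days ago vs limit 60 → not met
3. quality-management plan absent → not met
4. personnel qualification records absent → not met
5. CLIA inspection 713 days ago vs limit 540 → not met
6. quality-control review 395 days ago vs limit 365 → not met
7. biosafety cabinet certification 34 days ago vs limit 30 → not met
8. condition 'performs genetic testing' does not hold → requirement n/a → met
Not met: 7 of 8

7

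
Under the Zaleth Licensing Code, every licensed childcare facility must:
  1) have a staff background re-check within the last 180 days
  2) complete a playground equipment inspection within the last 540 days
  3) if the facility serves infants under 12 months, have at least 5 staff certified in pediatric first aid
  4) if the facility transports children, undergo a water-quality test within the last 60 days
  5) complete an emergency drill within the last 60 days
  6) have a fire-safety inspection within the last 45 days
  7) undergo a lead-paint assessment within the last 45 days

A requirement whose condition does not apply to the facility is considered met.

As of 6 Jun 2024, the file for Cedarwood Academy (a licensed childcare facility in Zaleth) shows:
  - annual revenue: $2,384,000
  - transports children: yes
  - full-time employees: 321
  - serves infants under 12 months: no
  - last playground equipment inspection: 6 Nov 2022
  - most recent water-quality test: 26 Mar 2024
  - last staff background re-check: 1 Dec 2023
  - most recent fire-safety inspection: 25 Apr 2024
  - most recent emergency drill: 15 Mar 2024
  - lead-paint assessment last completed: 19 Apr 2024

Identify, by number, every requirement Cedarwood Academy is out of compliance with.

1. staff background re-check 188 days ago vs limit 180 → not met
2. playground equipment inspection 578 days ago vs limit 540 → not met
3. condition 'serves infants under 12 months' does not hold → requirement n/a → met
4. condition 'transports children' holds; water-quality test 72 days ago vs limit 60 → not met
5. emergency drill 83 days ago vs limit 60 → not met
6. fire-safety inspection 42 days ago vs limit 45 → met
7. lead-paint assessment 48 days ago vs limit 45 → not met
Not met: 1, 2, 4, 5, 7

1, 2, 4, 5, 7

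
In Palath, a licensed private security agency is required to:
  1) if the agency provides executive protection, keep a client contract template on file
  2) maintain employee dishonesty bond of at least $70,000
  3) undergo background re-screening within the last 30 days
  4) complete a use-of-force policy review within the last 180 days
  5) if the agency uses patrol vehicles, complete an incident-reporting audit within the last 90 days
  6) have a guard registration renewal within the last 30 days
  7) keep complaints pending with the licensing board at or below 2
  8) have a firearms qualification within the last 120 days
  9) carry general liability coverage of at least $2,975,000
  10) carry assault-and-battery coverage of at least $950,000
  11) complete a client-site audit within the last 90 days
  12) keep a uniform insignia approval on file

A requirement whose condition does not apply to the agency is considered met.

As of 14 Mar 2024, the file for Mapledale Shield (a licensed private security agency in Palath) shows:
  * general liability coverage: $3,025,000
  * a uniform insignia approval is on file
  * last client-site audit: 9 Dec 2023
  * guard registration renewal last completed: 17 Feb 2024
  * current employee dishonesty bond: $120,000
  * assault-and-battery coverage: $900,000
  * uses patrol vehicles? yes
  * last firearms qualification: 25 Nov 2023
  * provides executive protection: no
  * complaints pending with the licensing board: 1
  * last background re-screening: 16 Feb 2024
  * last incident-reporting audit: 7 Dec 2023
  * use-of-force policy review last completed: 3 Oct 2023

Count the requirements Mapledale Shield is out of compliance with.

1. condition 'provides executive protection' does not hold → requirement n/a → met
2. employee dishonesty bond $120,000 ≥ $70,000 → met
3. background re-screening 27 days ago vs limit 30 → met
4. use-of-force policy review 163 days ago vs limit 180 → met
5. condition 'uses patrol vehicles' holds; incident-reporting audit 98 days ago vs limit 90 → not met
6. guard registration renewal 26 days ago vs limit 30 → met
7. complaints pending with the licensing board 1 ≤ 2 → met
8. firearms qualification 110 days ago vs limit 120 → met
9. general liability coverage $3,025,000 ≥ $2,975,000 → met
10. assault-and-battery coverage $900,000 < $950,000 → not met
11. client-site audit 96 days ago vs limit 90 → not met
12. uniform insignia approval present → met
Not met: 3 of 12

3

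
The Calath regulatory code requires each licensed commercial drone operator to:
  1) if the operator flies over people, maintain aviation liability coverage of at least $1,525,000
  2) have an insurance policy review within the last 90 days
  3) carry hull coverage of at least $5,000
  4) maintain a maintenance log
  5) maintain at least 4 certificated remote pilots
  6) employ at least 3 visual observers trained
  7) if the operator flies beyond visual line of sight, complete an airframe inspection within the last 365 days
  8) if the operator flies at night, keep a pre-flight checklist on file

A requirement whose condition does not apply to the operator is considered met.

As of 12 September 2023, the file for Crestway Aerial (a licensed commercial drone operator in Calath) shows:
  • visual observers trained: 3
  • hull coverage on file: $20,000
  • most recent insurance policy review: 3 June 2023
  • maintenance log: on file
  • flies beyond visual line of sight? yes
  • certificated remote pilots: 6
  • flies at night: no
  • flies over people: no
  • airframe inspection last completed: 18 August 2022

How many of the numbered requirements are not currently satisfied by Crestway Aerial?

1. condition 'flies over people' does not hold → requirement n/a → met
2. insurance policy review 101 days ago vs limit 90 → not met
3. hull coverage $20,000 ≥ $5,000 → met
4. maintenance log present → met
5. certificated remote pilots 6 ≥ 4 → met
6. visual observers trained 3 ≥ 3 → met
7. condition 'flies beyond visual line of sight' holds; airframe inspection 390 days ago vs limit 365 → not met
8. condition 'flies at night' does not hold → requirement n/a → met
Not met: 2 of 8

2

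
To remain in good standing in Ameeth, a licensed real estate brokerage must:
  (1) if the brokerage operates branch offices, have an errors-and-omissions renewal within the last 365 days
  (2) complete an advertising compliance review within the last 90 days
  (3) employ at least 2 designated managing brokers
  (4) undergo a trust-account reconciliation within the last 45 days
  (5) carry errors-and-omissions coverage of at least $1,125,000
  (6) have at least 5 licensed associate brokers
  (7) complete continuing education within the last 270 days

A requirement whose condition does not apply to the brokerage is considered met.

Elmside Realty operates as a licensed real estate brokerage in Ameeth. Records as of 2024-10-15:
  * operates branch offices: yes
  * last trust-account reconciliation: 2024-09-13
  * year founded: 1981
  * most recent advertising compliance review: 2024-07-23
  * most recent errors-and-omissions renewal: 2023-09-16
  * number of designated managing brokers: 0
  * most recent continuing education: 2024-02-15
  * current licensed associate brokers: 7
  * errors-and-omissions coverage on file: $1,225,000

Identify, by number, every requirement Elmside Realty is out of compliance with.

1, 3

1. condition 'operates branch offices' holds; errors-and-omissions renewal 395 days ago vs limit 365 → not met
2. advertising compliance review 84 days ago vs limit 90 → met
3. designated managing brokers 0 < 2 → not met
4. trust-account reconciliation 32 days ago vs limit 45 → met
5. errors-and-omissions coverage $1,225,000 ≥ $1,125,000 → met
6. licensed associate brokers 7 ≥ 5 → met
7. continuing education 243 days ago vs limit 270 → met
Not met: 1, 3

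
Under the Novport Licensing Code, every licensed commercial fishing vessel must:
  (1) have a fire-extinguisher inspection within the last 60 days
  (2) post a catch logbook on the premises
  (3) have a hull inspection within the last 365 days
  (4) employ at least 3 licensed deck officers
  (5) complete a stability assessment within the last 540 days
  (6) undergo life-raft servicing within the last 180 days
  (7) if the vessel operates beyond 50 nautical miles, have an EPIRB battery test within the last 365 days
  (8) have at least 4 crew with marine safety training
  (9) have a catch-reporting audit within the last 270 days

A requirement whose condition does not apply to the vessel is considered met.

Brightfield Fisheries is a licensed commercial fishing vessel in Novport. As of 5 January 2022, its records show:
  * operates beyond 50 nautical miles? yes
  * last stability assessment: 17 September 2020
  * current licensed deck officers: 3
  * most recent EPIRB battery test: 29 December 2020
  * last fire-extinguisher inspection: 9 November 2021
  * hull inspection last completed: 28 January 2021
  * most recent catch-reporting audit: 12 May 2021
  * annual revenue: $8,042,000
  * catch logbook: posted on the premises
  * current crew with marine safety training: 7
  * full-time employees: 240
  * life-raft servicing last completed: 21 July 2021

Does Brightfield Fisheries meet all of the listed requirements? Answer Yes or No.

1. fire-extinguisher inspection 57 days ago vs limit 60 → met
2. catch logbook present → met
3. hull inspection 342 days ago vs limit 365 → met
4. licensed deck officers 3 ≥ 3 → met
5. stability assessment 475 days ago vs limit 540 → met
6. life-raft servicing 168 days ago vs limit 180 → met
7. condition 'operates beyond 50 nautical miles' holds; EPIRB battery test 372 days ago vs limit 365 → not met
8. crew with marine safety training 7 ≥ 4 → met
9. catch-reporting audit 238 days ago vs limit 270 → met
Not met: 7

No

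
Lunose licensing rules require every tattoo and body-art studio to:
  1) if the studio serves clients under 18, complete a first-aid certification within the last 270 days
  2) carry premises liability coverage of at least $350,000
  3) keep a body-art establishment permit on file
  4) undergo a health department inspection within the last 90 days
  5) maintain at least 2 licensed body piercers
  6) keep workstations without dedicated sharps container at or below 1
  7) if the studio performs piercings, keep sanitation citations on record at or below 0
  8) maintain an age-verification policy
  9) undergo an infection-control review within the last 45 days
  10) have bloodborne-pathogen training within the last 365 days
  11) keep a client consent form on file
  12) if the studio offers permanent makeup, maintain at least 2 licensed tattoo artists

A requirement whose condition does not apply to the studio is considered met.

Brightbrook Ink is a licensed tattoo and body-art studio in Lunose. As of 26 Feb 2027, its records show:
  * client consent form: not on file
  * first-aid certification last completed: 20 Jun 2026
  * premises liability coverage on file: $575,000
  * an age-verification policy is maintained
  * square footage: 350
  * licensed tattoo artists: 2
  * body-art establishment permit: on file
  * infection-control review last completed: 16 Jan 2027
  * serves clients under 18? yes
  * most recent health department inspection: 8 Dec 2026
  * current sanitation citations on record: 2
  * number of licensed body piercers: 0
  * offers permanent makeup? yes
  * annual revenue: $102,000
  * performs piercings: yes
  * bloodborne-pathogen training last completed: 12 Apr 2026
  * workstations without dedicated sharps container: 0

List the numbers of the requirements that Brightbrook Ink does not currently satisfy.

1. condition 'serves clients under 18' holds; first-aid certification 251 days ago vs limit 270 → met
2. premises liability coverage $575,000 ≥ $350,000 → met
3. body-art establishment permit present → met
4. health department inspection 80 days ago vs limit 90 → met
5. licensed body piercers 0 < 2 → not met
6. workstations without dedicated sharps container 0 ≤ 1 → met
7. condition 'performs piercings' holds; sanitation citations on record 2 > 0 → not met
8. age-verification policy present → met
9. infection-control review 41 days ago vs limit 45 → met
10. bloodborne-pathogen training 320 days ago vs limit 365 → met
11. client consent form absent → not met
12. condition 'offers permanent makeup' holds; licensed tattoo artists 2 ≥ 2 → met
Not met: 5, 7, 11

5, 7, 11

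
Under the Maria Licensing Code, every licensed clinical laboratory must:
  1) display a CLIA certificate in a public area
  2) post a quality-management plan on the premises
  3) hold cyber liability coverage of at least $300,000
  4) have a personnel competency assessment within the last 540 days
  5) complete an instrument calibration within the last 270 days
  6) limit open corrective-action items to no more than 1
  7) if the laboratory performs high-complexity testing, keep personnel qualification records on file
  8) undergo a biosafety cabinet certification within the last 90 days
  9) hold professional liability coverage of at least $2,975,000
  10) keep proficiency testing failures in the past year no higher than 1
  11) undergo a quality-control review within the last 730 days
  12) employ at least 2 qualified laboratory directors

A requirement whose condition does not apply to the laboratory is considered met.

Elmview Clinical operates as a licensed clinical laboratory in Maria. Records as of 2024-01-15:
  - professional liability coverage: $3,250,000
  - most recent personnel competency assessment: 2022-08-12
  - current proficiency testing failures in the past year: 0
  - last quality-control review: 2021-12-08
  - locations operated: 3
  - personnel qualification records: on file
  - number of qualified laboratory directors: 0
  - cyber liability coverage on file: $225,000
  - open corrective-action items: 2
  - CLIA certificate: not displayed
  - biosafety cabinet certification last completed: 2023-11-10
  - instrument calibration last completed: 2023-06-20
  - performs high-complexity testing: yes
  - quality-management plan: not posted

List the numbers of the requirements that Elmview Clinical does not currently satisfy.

1. CLIA certificate absent → not met
2. quality-management plan absent → not met
3. cyber liability coverage $225,000 < $300,000 → not met
4. personnel competency assessment 521 days ago vs limit 540 → met
5. instrument calibration 209 days ago vs limit 270 → met
6. open corrective-action items 2 > 1 → not met
7. condition 'performs high-complexity testing' holds; personnel qualification records present → met
8. biosafety cabinet certification 66 days ago vs limit 90 → met
9. professional liability coverage $3,250,000 ≥ $2,975,000 → met
10. proficiency testing failures in the past year 0 ≤ 1 → met
11. quality-control review 768 days ago vs limit 730 → not met
12. qualified laboratory directors 0 < 2 → not met
Not met: 1, 2, 3, 6, 11, 12

1, 2, 3, 6, 11, 12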